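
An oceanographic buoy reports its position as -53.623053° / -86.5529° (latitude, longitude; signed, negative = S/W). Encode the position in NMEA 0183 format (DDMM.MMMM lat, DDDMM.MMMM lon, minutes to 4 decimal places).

5337.3832,S / 08633.1740,W

Latitude is negative → S; |value| = 53.623053
Latitude: fractional part 0.623053 → 37.383180 minutes
Longitude is negative → W; |value| = 86.552900
Longitude: fractional part 0.552900 → 33.174000 minutes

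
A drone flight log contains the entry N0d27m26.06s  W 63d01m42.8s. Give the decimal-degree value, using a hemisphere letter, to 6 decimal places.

φ: 0 + 27/60 + 26.06/3600 = 0.4572389
λ: 63° + 1/60 + 42.8/3600 = 63 + 0.016667 + 0.011889 = 63.0285556

0.457239° N, 63.028556° W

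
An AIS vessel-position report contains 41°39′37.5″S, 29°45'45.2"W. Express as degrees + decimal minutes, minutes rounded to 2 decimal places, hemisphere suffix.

41° 39.63′ S, 29° 45.75′ W

Latitude: 39 + 37.5/60 = 39.6250′
λ: seconds/60 = 0.75333; minutes = 45 + 0.75333 = 45.7533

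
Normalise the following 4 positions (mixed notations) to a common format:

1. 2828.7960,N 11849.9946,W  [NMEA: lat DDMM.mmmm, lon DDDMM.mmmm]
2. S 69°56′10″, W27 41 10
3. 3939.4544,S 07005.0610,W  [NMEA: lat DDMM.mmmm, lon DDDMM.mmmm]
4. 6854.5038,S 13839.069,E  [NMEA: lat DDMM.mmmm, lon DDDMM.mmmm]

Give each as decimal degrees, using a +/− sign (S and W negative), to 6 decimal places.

1. 28.479933, -118.833243
2. -69.936111, -27.686111
3. -39.657573, -70.084350
4. -68.908397, 138.651150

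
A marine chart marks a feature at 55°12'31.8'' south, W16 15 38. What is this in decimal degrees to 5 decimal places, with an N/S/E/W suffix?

Latitude: 12′ + 31.8″ = 12.53000′; 55 + 12.53000/60 = 55.208833
Longitude: 16° + 15/60 + 38/3600 = 16 + 0.250000 + 0.010556 = 16.260556

55.20883° S, 16.26056° W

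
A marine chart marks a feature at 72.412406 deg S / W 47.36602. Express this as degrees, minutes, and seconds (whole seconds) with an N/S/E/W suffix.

72°24′45″ S, 47°21′58″ W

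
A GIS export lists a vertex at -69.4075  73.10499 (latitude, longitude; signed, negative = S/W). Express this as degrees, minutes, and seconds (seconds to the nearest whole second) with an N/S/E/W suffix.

69°24′27″ S, 73°06′18″ E

Latitude is negative → S; |value| = 69.407500
Lat: 0.407500° → 24.45000′; 0.45000 × 60 = 27.00″
λ: whole degrees 73; 6.29940′ → 6′ and 17.96″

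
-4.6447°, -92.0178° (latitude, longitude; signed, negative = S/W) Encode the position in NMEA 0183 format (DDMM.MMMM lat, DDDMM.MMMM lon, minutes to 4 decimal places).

Latitude is negative → S; |value| = 4.644700
φ: minutes = (4.644700 − 4) × 60 = 38.682000
Longitude is negative → W; |value| = 92.017800
Lon: 92° + 0.017800 × 60 = 92° 1.068000′

0438.6820,S / 09201.0680,W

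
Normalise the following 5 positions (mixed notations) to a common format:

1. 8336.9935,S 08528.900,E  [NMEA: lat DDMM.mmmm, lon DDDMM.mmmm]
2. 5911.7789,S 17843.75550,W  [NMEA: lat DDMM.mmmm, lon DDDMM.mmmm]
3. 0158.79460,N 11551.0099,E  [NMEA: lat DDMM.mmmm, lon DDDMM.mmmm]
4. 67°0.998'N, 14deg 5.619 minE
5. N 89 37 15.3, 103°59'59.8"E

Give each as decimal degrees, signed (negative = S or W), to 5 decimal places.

Point 1:
  Lat: degrees = first 2 digits = 83, minutes = 36.9935; 83 + 36.9935/60 = 83.616558
  S ⇒ negate
  Lon: split at 3 digits → 085° and 28.9′; 85 + 28.9/60 = 85.481667
  E → positive
Point 2:
  Latitude: degrees = first 2 digits = 59, minutes = 11.7789; 59 + 11.7789/60 = 59.196315
  hemisphere S, so the sign is −
  Longitude: split at 3 digits → 178° and 43.7555′; 178 + 43.7555/60 = 178.729258
  W ⇒ negate
Point 3:
  Latitude: split at 2 digits → 01° and 58.7946′; 1 + 58.7946/60 = 1.979910
  N ⇒ keep positive
  λ: split at 3 digits → 115° and 51.0099′; 115 + 51.0099/60 = 115.850165
  E ⇒ keep positive
Point 4:
  Lat: 0.998′ = 0.016633°; total 67.016633
  N → positive
  Lon: 14 + 5.619/60 = 14.093650
  E → positive
Point 5:
  φ: 89 + 37/60 + 15.3/3600 = 89.620917
  N → positive
  λ: 103 + 59/60 + 59.8/3600 = 103.999944
  E ⇒ keep positive

1. -83.61656, 85.48167
2. -59.19632, -178.72926
3. 1.97991, 115.85017
4. 67.01663, 14.09365
5. 89.62092, 103.99994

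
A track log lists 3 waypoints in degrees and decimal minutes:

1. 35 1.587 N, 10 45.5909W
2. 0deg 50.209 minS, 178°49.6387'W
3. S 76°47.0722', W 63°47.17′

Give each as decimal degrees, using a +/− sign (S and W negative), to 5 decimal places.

1. 35.02645, -10.75985
2. -0.83682, -178.82731
3. -76.78454, -63.78617

Point 1:
  Lat: 1.587′ = 0.026450°; total 35.026450
  N ⇒ keep positive
  Longitude: 45.5909′ = 0.759848°; total 10.759848
  hemisphere W, so the sign is −
Point 2:
  Lat: 0 + 50.209/60 = 0.836817
  S ⇒ negate
  Lon: 49.6387′ = 0.827312°; total 178.827312
  W ⇒ negate
Point 3:
  Latitude: 76 + 47.0722/60 = 76.784537
  S → negative
  Lon: 47.17′ = 0.786167°; total 63.786167
  W → negative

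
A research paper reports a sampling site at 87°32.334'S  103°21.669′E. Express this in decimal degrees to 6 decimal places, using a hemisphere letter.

87.538900° S, 103.361150° E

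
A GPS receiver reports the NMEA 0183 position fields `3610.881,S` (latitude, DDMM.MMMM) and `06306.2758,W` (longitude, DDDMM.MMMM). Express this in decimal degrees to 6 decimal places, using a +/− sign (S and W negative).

φ: split at 2 digits → 36° and 10.881′; 36 + 10.881/60 = 36.1813500
S ⇒ negate
λ: degrees = first 3 digits = 63, minutes = 6.2758; 63 + 6.2758/60 = 63.1045967
W ⇒ negate

-36.181350, -63.104597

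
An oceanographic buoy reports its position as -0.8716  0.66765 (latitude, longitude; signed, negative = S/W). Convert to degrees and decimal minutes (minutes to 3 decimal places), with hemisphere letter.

Latitude is negative → S; |value| = 0.871600
φ: 0° + 0.871600 × 60 = 0° 52.29600′
Longitude: minutes = (0.667650 − 0) × 60 = 40.05900

0° 52.296′ S, 0° 40.059′ E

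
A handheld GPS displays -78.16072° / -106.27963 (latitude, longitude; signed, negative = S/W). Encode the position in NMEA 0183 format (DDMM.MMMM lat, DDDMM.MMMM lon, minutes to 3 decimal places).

7809.643,S / 10616.778,W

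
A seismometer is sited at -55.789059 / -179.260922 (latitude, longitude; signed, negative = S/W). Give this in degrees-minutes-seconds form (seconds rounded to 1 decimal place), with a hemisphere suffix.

Latitude is negative → S; |value| = 55.789059
φ: whole degrees 55; 47.34354′ → 47′ and 20.612″
Longitude is negative → W; |value| = 179.260922
λ: whole degrees 179; 15.65532′ → 15′ and 39.319″

55°47′20.6″ S, 179°15′39.3″ W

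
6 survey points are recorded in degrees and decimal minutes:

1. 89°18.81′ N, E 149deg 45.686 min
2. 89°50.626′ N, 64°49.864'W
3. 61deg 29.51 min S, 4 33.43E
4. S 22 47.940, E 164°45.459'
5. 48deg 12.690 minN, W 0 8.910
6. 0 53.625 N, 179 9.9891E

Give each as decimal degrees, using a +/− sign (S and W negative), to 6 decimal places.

Point 1:
  Latitude: 18.81′ = 0.313500°; total 89.3135000
  N → positive
  Lon: 45.686′ = 0.761433°; total 149.7614333
  E → positive
Point 2:
  Latitude: 89 + 50.626/60 = 89.8437667
  N ⇒ keep positive
  Longitude: 64 + 49.864/60 = 64.8310667
  W → negative
Point 3:
  Latitude: 61 + 29.51/60 = 61.4918333
  hemisphere S, so the sign is −
  Longitude: 4 + 33.43/60 = 4.5571667
  E ⇒ keep positive
Point 4:
  φ: 22 + 47.94/60 = 22.7990000
  S ⇒ negate
  Lon: 45.459′ = 0.757650°; total 164.7576500
  E ⇒ keep positive
Point 5:
  φ: 48 + 12.69/60 = 48.2115000
  N → positive
  Lon: 8.91′ = 0.148500°; total 0.1485000
  W → negative
Point 6:
  φ: 0 + 53.625/60 = 0.8937500
  N → positive
  λ: 179 + 9.9891/60 = 179.1664850
  E → positive

1. 89.313500, 149.761433
2. 89.843767, -64.831067
3. -61.491833, 4.557167
4. -22.799000, 164.757650
5. 48.211500, -0.148500
6. 0.893750, 179.166485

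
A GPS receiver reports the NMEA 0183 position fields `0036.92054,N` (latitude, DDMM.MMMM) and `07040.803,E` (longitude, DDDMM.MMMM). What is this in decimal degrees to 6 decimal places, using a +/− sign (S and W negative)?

Latitude: degrees = first 2 digits = 0, minutes = 36.92054; 0 + 36.92054/60 = 0.6153423
N → positive
Lon: split at 3 digits → 070° and 40.803′; 70 + 40.803/60 = 70.6800500
E ⇒ keep positive

0.615342, 70.680050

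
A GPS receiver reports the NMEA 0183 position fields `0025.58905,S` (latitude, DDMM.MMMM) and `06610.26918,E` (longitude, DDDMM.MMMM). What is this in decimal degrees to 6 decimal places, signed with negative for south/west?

-0.426484, 66.171153

Lat: split at 2 digits → 00° and 25.58905′; 0 + 25.58905/60 = 0.4264842
S → negative
Lon: split at 3 digits → 066° and 10.26918′; 66 + 10.26918/60 = 66.1711530
E → positive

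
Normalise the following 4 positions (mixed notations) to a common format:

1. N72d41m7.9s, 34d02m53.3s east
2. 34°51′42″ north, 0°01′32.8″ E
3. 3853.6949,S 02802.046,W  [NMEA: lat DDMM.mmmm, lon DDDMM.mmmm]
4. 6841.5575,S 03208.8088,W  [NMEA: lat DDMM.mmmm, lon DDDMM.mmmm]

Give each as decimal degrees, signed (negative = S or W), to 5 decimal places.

1. 72.68553, 34.04814
2. 34.86167, 0.02578
3. -38.89492, -28.03410
4. -68.69263, -32.14681

Point 1:
  Latitude: 72° + 41/60 + 7.9/3600 = 72 + 0.683333 + 0.002194 = 72.685528
  N → positive
  λ: 34 + 2/60 + 53.3/3600 = 34.048139
  E ⇒ keep positive
Point 2:
  Lat: 51′ + 42″ = 51.70000′; 34 + 51.70000/60 = 34.861667
  N ⇒ keep positive
  Longitude: 1′ + 32.8″ = 1.54667′; 0 + 1.54667/60 = 0.025778
  E ⇒ keep positive
Point 3:
  φ: split at 2 digits → 38° and 53.6949′; 38 + 53.6949/60 = 38.894915
  hemisphere S, so the sign is −
  λ: split at 3 digits → 028° and 2.046′; 28 + 2.046/60 = 28.034100
  hemisphere W, so the sign is −
Point 4:
  Lat: degrees = first 2 digits = 68, minutes = 41.5575; 68 + 41.5575/60 = 68.692625
  hemisphere S, so the sign is −
  Longitude: degrees = first 3 digits = 32, minutes = 8.8088; 32 + 8.8088/60 = 32.146813
  hemisphere W, so the sign is −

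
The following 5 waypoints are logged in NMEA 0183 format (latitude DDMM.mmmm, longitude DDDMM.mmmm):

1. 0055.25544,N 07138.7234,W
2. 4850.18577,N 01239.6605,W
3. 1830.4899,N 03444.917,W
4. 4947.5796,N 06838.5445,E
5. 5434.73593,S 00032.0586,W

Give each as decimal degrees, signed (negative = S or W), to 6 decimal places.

Point 1:
  Lat: split at 2 digits → 00° and 55.25544′; 0 + 55.25544/60 = 0.9209240
  N ⇒ keep positive
  Longitude: degrees = first 3 digits = 71, minutes = 38.7234; 71 + 38.7234/60 = 71.6453900
  W ⇒ negate
Point 2:
  φ: degrees = first 2 digits = 48, minutes = 50.18577; 48 + 50.18577/60 = 48.8364295
  N → positive
  Longitude: degrees = first 3 digits = 12, minutes = 39.6605; 12 + 39.6605/60 = 12.6610083
  W ⇒ negate
Point 3:
  Lat: degrees = first 2 digits = 18, minutes = 30.4899; 18 + 30.4899/60 = 18.5081650
  N → positive
  Lon: split at 3 digits → 034° and 44.917′; 34 + 44.917/60 = 34.7486167
  W ⇒ negate
Point 4:
  Lat: degrees = first 2 digits = 49, minutes = 47.5796; 49 + 47.5796/60 = 49.7929933
  N ⇒ keep positive
  Longitude: degrees = first 3 digits = 68, minutes = 38.5445; 68 + 38.5445/60 = 68.6424083
  E → positive
Point 5:
  φ: degrees = first 2 digits = 54, minutes = 34.73593; 54 + 34.73593/60 = 54.5789322
  S → negative
  Lon: degrees = first 3 digits = 0, minutes = 32.0586; 0 + 32.0586/60 = 0.5343100
  W → negative

1. 0.920924, -71.645390
2. 48.836430, -12.661008
3. 18.508165, -34.748617
4. 49.792993, 68.642408
5. -54.578932, -0.534310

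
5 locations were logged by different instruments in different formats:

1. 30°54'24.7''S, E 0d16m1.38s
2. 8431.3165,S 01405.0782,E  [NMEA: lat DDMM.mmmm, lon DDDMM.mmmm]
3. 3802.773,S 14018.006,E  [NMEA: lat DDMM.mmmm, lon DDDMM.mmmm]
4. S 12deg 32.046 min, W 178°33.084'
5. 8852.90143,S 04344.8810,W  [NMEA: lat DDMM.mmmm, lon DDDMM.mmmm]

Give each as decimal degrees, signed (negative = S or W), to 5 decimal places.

1. -30.90686, 0.26705
2. -84.52194, 14.08464
3. -38.04622, 140.30010
4. -12.53410, -178.55140
5. -88.88169, -43.74802

Point 1:
  Latitude: 30° + 54/60 + 24.7/3600 = 30 + 0.900000 + 0.006861 = 30.906861
  S → negative
  λ: 16′ + 1.38″ = 16.02300′; 0 + 16.02300/60 = 0.267050
  E → positive
Point 2:
  Latitude: degrees = first 2 digits = 84, minutes = 31.3165; 84 + 31.3165/60 = 84.521942
  hemisphere S, so the sign is −
  Longitude: split at 3 digits → 014° and 5.0782′; 14 + 5.0782/60 = 14.084637
  E → positive
Point 3:
  φ: degrees = first 2 digits = 38, minutes = 2.773; 38 + 2.773/60 = 38.046217
  hemisphere S, so the sign is −
  Longitude: degrees = first 3 digits = 140, minutes = 18.006; 140 + 18.006/60 = 140.300100
  E → positive
Point 4:
  Latitude: 12 + 32.046/60 = 12.534100
  hemisphere S, so the sign is −
  Longitude: 33.084′ = 0.551400°; total 178.551400
  hemisphere W, so the sign is −
Point 5:
  Lat: split at 2 digits → 88° and 52.90143′; 88 + 52.90143/60 = 88.881691
  S ⇒ negate
  Lon: degrees = first 3 digits = 43, minutes = 44.881; 43 + 44.881/60 = 43.748017
  hemisphere W, so the sign is −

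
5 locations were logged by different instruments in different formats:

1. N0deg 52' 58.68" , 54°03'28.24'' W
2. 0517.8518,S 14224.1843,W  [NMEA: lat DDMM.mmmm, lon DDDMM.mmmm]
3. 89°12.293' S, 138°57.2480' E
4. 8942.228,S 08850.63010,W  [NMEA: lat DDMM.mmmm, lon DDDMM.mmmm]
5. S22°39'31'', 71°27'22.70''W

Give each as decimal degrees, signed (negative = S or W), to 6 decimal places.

Point 1:
  Latitude: 0° + 52/60 + 58.68/3600 = 0 + 0.866667 + 0.016300 = 0.8829667
  N ⇒ keep positive
  Longitude: 54° + 3/60 + 28.24/3600 = 54 + 0.050000 + 0.007844 = 54.0578444
  W → negative
Point 2:
  φ: degrees = first 2 digits = 5, minutes = 17.8518; 5 + 17.8518/60 = 5.2975300
  S → negative
  λ: split at 3 digits → 142° and 24.1843′; 142 + 24.1843/60 = 142.4030717
  hemisphere W, so the sign is −
Point 3:
  φ: 12.293′ = 0.204883°; total 89.2048833
  hemisphere S, so the sign is −
  λ: 138 + 57.248/60 = 138.9541333
  E ⇒ keep positive
Point 4:
  Lat: split at 2 digits → 89° and 42.228′; 89 + 42.228/60 = 89.7038000
  S → negative
  λ: split at 3 digits → 088° and 50.6301′; 88 + 50.6301/60 = 88.8438350
  hemisphere W, so the sign is −
Point 5:
  Lat: 22 + 39/60 + 31/3600 = 22.6586111
  S ⇒ negate
  Longitude: 71 + 27/60 + 22.7/3600 = 71.4563056
  W ⇒ negate

1. 0.882967, -54.057844
2. -5.297530, -142.403072
3. -89.204883, 138.954133
4. -89.703800, -88.843835
5. -22.658611, -71.456306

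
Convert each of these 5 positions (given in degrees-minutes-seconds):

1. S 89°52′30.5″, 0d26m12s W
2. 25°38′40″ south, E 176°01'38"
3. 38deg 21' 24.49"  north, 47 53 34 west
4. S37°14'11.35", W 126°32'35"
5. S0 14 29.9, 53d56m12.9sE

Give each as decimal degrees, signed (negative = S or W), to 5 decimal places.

1. -89.87514, -0.43667
2. -25.64444, 176.02722
3. 38.35680, -47.89278
4. -37.23649, -126.54306
5. -0.24164, 53.93692

Point 1:
  Latitude: 89 + 52/60 + 30.5/3600 = 89.875139
  hemisphere S, so the sign is −
  Lon: 0 + 26/60 + 12/3600 = 0.436667
  W → negative
Point 2:
  φ: 25° + 38/60 + 40/3600 = 25 + 0.633333 + 0.011111 = 25.644444
  S ⇒ negate
  λ: 176° + 1/60 + 38/3600 = 176 + 0.016667 + 0.010556 = 176.027222
  E ⇒ keep positive
Point 3:
  φ: 21′ + 24.49″ = 21.40817′; 38 + 21.40817/60 = 38.356803
  N ⇒ keep positive
  Lon: 47 + 53/60 + 34/3600 = 47.892778
  W ⇒ negate
Point 4:
  φ: 14′ + 11.35″ = 14.18917′; 37 + 14.18917/60 = 37.236486
  S ⇒ negate
  Lon: 126° + 32/60 + 35/3600 = 126 + 0.533333 + 0.009722 = 126.543056
  W ⇒ negate
Point 5:
  Latitude: 14′ + 29.9″ = 14.49833′; 0 + 14.49833/60 = 0.241639
  hemisphere S, so the sign is −
  Lon: 53° + 56/60 + 12.9/3600 = 53 + 0.933333 + 0.003583 = 53.936917
  E ⇒ keep positive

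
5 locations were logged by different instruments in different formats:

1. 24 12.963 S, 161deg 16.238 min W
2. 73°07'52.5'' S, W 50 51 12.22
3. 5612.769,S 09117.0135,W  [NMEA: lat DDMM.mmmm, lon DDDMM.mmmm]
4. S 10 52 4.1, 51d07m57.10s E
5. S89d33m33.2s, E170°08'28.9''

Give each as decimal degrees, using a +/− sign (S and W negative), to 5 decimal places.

1. -24.21605, -161.27063
2. -73.13125, -50.85339
3. -56.21282, -91.28356
4. -10.86781, 51.13253
5. -89.55922, 170.14136

Point 1:
  φ: 24 + 12.963/60 = 24.216050
  S → negative
  Longitude: 16.238′ = 0.270633°; total 161.270633
  hemisphere W, so the sign is −
Point 2:
  φ: 7′ + 52.5″ = 7.87500′; 73 + 7.87500/60 = 73.131250
  S ⇒ negate
  Longitude: 51′ + 12.22″ = 51.20367′; 50 + 51.20367/60 = 50.853394
  W → negative
Point 3:
  φ: degrees = first 2 digits = 56, minutes = 12.769; 56 + 12.769/60 = 56.212817
  S ⇒ negate
  Longitude: degrees = first 3 digits = 91, minutes = 17.0135; 91 + 17.0135/60 = 91.283558
  hemisphere W, so the sign is −
Point 4:
  Lat: 10 + 52/60 + 4.1/3600 = 10.867806
  S ⇒ negate
  λ: 7′ + 57.1″ = 7.95167′; 51 + 7.95167/60 = 51.132528
  E → positive
Point 5:
  Lat: 89° + 33/60 + 33.2/3600 = 89 + 0.550000 + 0.009222 = 89.559222
  S ⇒ negate
  Lon: 170° + 8/60 + 28.9/3600 = 170 + 0.133333 + 0.008028 = 170.141361
  E → positive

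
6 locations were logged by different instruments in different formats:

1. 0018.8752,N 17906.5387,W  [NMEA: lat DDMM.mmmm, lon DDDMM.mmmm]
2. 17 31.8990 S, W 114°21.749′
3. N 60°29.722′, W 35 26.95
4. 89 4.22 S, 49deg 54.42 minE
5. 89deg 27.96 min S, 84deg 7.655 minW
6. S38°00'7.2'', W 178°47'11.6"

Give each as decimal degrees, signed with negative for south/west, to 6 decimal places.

1. 0.314587, -179.108978
2. -17.531650, -114.362483
3. 60.495367, -35.449167
4. -89.070333, 49.907000
5. -89.466000, -84.127583
6. -38.002000, -178.786556

Point 1:
  φ: split at 2 digits → 00° and 18.8752′; 0 + 18.8752/60 = 0.3145867
  N ⇒ keep positive
  Lon: degrees = first 3 digits = 179, minutes = 6.5387; 179 + 6.5387/60 = 179.1089783
  W → negative
Point 2:
  Lat: 17 + 31.899/60 = 17.5316500
  S ⇒ negate
  λ: 114 + 21.749/60 = 114.3624833
  W → negative
Point 3:
  Latitude: 29.722′ = 0.495367°; total 60.4953667
  N → positive
  λ: 35 + 26.95/60 = 35.4491667
  hemisphere W, so the sign is −
Point 4:
  φ: 89 + 4.22/60 = 89.0703333
  hemisphere S, so the sign is −
  Lon: 49 + 54.42/60 = 49.9070000
  E ⇒ keep positive
Point 5:
  φ: 89 + 27.96/60 = 89.4660000
  S ⇒ negate
  Longitude: 7.655′ = 0.127583°; total 84.1275833
  hemisphere W, so the sign is −
Point 6:
  φ: 0′ + 7.2″ = 0.12000′; 38 + 0.12000/60 = 38.0020000
  S → negative
  λ: 47′ + 11.6″ = 47.19333′; 178 + 47.19333/60 = 178.7865556
  hemisphere W, so the sign is −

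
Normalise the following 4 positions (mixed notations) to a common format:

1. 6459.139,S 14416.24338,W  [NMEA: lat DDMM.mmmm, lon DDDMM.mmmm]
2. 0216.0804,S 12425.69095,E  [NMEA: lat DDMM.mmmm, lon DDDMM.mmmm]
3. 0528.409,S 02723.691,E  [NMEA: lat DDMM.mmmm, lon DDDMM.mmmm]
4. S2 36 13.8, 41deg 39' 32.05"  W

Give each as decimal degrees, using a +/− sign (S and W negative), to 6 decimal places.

1. -64.985650, -144.270723
2. -2.268007, 124.428183
3. -5.473483, 27.394850
4. -2.603833, -41.658903

Point 1:
  Latitude: degrees = first 2 digits = 64, minutes = 59.139; 64 + 59.139/60 = 64.9856500
  hemisphere S, so the sign is −
  Longitude: degrees = first 3 digits = 144, minutes = 16.24338; 144 + 16.24338/60 = 144.2707230
  W → negative
Point 2:
  φ: degrees = first 2 digits = 2, minutes = 16.0804; 2 + 16.0804/60 = 2.2680067
  S ⇒ negate
  Longitude: split at 3 digits → 124° and 25.69095′; 124 + 25.69095/60 = 124.4281825
  E ⇒ keep positive
Point 3:
  φ: split at 2 digits → 05° and 28.409′; 5 + 28.409/60 = 5.4734833
  S → negative
  Longitude: degrees = first 3 digits = 27, minutes = 23.691; 27 + 23.691/60 = 27.3948500
  E → positive
Point 4:
  Lat: 2° + 36/60 + 13.8/3600 = 2 + 0.600000 + 0.003833 = 2.6038333
  S → negative
  Lon: 41° + 39/60 + 32.05/3600 = 41 + 0.650000 + 0.008903 = 41.6589028
  hemisphere W, so the sign is −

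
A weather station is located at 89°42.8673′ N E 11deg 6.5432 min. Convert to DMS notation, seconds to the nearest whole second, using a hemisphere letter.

89°42′52″ N, 11°06′33″ E

Latitude: 42.86730′ → 42′ and 0.86730 × 60 = 52.04″
Longitude: fractional minutes 0.54320 × 60 = 32.59″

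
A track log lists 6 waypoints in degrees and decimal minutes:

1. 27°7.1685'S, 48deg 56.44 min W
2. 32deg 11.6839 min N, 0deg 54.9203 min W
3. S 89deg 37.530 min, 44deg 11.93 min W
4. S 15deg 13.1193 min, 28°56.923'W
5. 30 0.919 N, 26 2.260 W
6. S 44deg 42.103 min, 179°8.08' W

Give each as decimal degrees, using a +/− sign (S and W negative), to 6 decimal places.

1. -27.119475, -48.940667
2. 32.194732, -0.915338
3. -89.625500, -44.198833
4. -15.218655, -28.948717
5. 30.015317, -26.037667
6. -44.701717, -179.134667

Point 1:
  Lat: 27 + 7.1685/60 = 27.1194750
  hemisphere S, so the sign is −
  Longitude: 56.44′ = 0.940667°; total 48.9406667
  W → negative
Point 2:
  φ: 11.6839′ = 0.194732°; total 32.1947317
  N ⇒ keep positive
  Lon: 54.9203′ = 0.915338°; total 0.9153383
  W ⇒ negate
Point 3:
  Lat: 37.53′ = 0.625500°; total 89.6255000
  S ⇒ negate
  λ: 44 + 11.93/60 = 44.1988333
  hemisphere W, so the sign is −
Point 4:
  Lat: 13.1193′ = 0.218655°; total 15.2186550
  S → negative
  Longitude: 28 + 56.923/60 = 28.9487167
  W ⇒ negate
Point 5:
  Latitude: 0.919′ = 0.015317°; total 30.0153167
  N → positive
  λ: 26 + 2.26/60 = 26.0376667
  W ⇒ negate
Point 6:
  φ: 44 + 42.103/60 = 44.7017167
  S ⇒ negate
  Lon: 179 + 8.08/60 = 179.1346667
  W → negative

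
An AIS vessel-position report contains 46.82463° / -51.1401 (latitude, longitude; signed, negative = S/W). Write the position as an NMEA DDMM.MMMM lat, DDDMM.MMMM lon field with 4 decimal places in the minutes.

4649.4778,N / 05108.4060,W

Latitude: fractional part 0.824630 → 49.477800 minutes
Longitude is negative → W; |value| = 51.140100
Lon: fractional part 0.140100 → 8.406000 minutes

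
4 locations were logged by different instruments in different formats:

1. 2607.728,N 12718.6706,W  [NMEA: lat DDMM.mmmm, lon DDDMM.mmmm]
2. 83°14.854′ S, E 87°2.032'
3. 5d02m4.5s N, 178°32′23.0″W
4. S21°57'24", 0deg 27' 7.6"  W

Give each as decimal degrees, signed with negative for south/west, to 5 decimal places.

Point 1:
  Lat: degrees = first 2 digits = 26, minutes = 7.728; 26 + 7.728/60 = 26.128800
  N → positive
  Longitude: degrees = first 3 digits = 127, minutes = 18.6706; 127 + 18.6706/60 = 127.311177
  W ⇒ negate
Point 2:
  Lat: 83 + 14.854/60 = 83.247567
  hemisphere S, so the sign is −
  Lon: 2.032′ = 0.033867°; total 87.033867
  E ⇒ keep positive
Point 3:
  φ: 2′ + 4.5″ = 2.07500′; 5 + 2.07500/60 = 5.034583
  N → positive
  Lon: 178 + 32/60 + 23/3600 = 178.539722
  W ⇒ negate
Point 4:
  Latitude: 57′ + 24″ = 57.40000′; 21 + 57.40000/60 = 21.956667
  S ⇒ negate
  Lon: 27′ + 7.6″ = 27.12667′; 0 + 27.12667/60 = 0.452111
  W ⇒ negate

1. 26.12880, -127.31118
2. -83.24757, 87.03387
3. 5.03458, -178.53972
4. -21.95667, -0.45211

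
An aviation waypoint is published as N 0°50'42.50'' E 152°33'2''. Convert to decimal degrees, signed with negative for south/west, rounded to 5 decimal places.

Latitude: 0 + 50/60 + 42.5/3600 = 0.845139
N → positive
Longitude: 152° + 33/60 + 2/3600 = 152 + 0.550000 + 0.000556 = 152.550556
E ⇒ keep positive

0.84514, 152.55056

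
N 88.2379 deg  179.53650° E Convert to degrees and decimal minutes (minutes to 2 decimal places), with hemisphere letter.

Latitude: fractional part 0.237900 → 14.2740 minutes
Lon: fractional part 0.536500 → 32.1900 minutes

88° 14.27′ N, 179° 32.19′ E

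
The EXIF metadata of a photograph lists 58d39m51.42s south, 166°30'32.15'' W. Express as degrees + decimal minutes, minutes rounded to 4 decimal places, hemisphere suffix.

φ: 39 + 51.42/60 = 39.857000′
Lon: 30 + 32.15/60 = 30.535833′

58° 39.8570′ S, 166° 30.5358′ W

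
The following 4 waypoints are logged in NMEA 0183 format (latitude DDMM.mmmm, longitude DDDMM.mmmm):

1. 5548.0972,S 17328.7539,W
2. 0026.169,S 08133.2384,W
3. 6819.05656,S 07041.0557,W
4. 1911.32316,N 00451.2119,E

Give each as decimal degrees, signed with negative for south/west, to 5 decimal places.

Point 1:
  φ: split at 2 digits → 55° and 48.0972′; 55 + 48.0972/60 = 55.801620
  hemisphere S, so the sign is −
  Longitude: degrees = first 3 digits = 173, minutes = 28.7539; 173 + 28.7539/60 = 173.479232
  hemisphere W, so the sign is −
Point 2:
  Lat: split at 2 digits → 00° and 26.169′; 0 + 26.169/60 = 0.436150
  hemisphere S, so the sign is −
  λ: degrees = first 3 digits = 81, minutes = 33.2384; 81 + 33.2384/60 = 81.553973
  W ⇒ negate
Point 3:
  Lat: split at 2 digits → 68° and 19.05656′; 68 + 19.05656/60 = 68.317609
  S ⇒ negate
  λ: split at 3 digits → 070° and 41.0557′; 70 + 41.0557/60 = 70.684262
  W ⇒ negate
Point 4:
  Latitude: split at 2 digits → 19° and 11.32316′; 19 + 11.32316/60 = 19.188719
  N → positive
  Lon: degrees = first 3 digits = 4, minutes = 51.2119; 4 + 51.2119/60 = 4.853532
  E ⇒ keep positive

1. -55.80162, -173.47923
2. -0.43615, -81.55397
3. -68.31761, -70.68426
4. 19.18872, 4.85353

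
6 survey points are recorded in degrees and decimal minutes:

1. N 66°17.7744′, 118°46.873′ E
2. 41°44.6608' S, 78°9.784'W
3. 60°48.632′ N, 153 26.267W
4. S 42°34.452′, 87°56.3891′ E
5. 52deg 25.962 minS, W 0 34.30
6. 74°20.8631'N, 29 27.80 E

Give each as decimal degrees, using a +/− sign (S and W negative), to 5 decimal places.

1. 66.29624, 118.78122
2. -41.74435, -78.16307
3. 60.81053, -153.43778
4. -42.57420, 87.93982
5. -52.43270, -0.57167
6. 74.34772, 29.46333

Point 1:
  Latitude: 17.7744′ = 0.296240°; total 66.296240
  N → positive
  Longitude: 118 + 46.873/60 = 118.781217
  E → positive
Point 2:
  Latitude: 41 + 44.6608/60 = 41.744347
  S → negative
  Longitude: 9.784′ = 0.163067°; total 78.163067
  W ⇒ negate
Point 3:
  Latitude: 60 + 48.632/60 = 60.810533
  N ⇒ keep positive
  Lon: 153 + 26.267/60 = 153.437783
  W → negative
Point 4:
  Latitude: 42 + 34.452/60 = 42.574200
  S → negative
  λ: 87 + 56.3891/60 = 87.939818
  E ⇒ keep positive
Point 5:
  Latitude: 52 + 25.962/60 = 52.432700
  S → negative
  λ: 34.3′ = 0.571667°; total 0.571667
  W → negative
Point 6:
  Lat: 20.8631′ = 0.347718°; total 74.347718
  N → positive
  λ: 27.8′ = 0.463333°; total 29.463333
  E → positive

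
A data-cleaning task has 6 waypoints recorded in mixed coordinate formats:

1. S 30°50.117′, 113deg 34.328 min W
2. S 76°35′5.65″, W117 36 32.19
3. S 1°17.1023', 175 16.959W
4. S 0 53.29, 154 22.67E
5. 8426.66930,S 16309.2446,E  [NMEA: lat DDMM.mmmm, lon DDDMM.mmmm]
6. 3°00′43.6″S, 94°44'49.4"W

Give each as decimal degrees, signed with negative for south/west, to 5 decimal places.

Point 1:
  Lat: 50.117′ = 0.835283°; total 30.835283
  S → negative
  Longitude: 113 + 34.328/60 = 113.572133
  hemisphere W, so the sign is −
Point 2:
  Latitude: 35′ + 5.65″ = 35.09417′; 76 + 35.09417/60 = 76.584903
  S → negative
  Lon: 117 + 36/60 + 32.19/3600 = 117.608942
  W → negative
Point 3:
  Latitude: 17.1023′ = 0.285038°; total 1.285038
  hemisphere S, so the sign is −
  Longitude: 16.959′ = 0.282650°; total 175.282650
  W → negative
Point 4:
  Lat: 53.29′ = 0.888167°; total 0.888167
  S ⇒ negate
  Longitude: 22.67′ = 0.377833°; total 154.377833
  E ⇒ keep positive
Point 5:
  φ: degrees = first 2 digits = 84, minutes = 26.6693; 84 + 26.6693/60 = 84.444488
  S → negative
  Lon: split at 3 digits → 163° and 9.2446′; 163 + 9.2446/60 = 163.154077
  E → positive
Point 6:
  Lat: 0′ + 43.6″ = 0.72667′; 3 + 0.72667/60 = 3.012111
  S → negative
  Longitude: 94° + 44/60 + 49.4/3600 = 94 + 0.733333 + 0.013722 = 94.747056
  W ⇒ negate

1. -30.83528, -113.57213
2. -76.58490, -117.60894
3. -1.28504, -175.28265
4. -0.88817, 154.37783
5. -84.44449, 163.15408
6. -3.01211, -94.74706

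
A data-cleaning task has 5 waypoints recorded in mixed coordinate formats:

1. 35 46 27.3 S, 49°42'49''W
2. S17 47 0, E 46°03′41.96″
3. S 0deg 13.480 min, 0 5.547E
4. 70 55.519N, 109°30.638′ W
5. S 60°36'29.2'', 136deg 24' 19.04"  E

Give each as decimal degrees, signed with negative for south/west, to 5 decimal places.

Point 1:
  Latitude: 35° + 46/60 + 27.3/3600 = 35 + 0.766667 + 0.007583 = 35.774250
  S → negative
  Lon: 49 + 42/60 + 49/3600 = 49.713611
  W → negative
Point 2:
  φ: 17 + 47/60 + 0/3600 = 17.783333
  hemisphere S, so the sign is −
  Longitude: 3′ + 41.96″ = 3.69933′; 46 + 3.69933/60 = 46.061656
  E → positive
Point 3:
  Latitude: 13.48′ = 0.224667°; total 0.224667
  S ⇒ negate
  Longitude: 5.547′ = 0.092450°; total 0.092450
  E → positive
Point 4:
  φ: 70 + 55.519/60 = 70.925317
  N → positive
  λ: 109 + 30.638/60 = 109.510633
  hemisphere W, so the sign is −
Point 5:
  Lat: 60 + 36/60 + 29.2/3600 = 60.608111
  S → negative
  Lon: 136° + 24/60 + 19.04/3600 = 136 + 0.400000 + 0.005289 = 136.405289
  E → positive

1. -35.77425, -49.71361
2. -17.78333, 46.06166
3. -0.22467, 0.09245
4. 70.92532, -109.51063
5. -60.60811, 136.40529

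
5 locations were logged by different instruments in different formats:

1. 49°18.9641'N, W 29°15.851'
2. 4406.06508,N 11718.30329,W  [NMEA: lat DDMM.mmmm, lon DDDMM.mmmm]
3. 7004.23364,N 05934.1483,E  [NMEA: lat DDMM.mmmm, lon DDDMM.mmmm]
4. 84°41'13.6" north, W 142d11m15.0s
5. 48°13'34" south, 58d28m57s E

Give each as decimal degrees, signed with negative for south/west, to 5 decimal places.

Point 1:
  φ: 18.9641′ = 0.316068°; total 49.316068
  N → positive
  Lon: 29 + 15.851/60 = 29.264183
  hemisphere W, so the sign is −
Point 2:
  Latitude: degrees = first 2 digits = 44, minutes = 6.06508; 44 + 6.06508/60 = 44.101085
  N → positive
  Lon: split at 3 digits → 117° and 18.30329′; 117 + 18.30329/60 = 117.305055
  hemisphere W, so the sign is −
Point 3:
  Lat: split at 2 digits → 70° and 4.23364′; 70 + 4.23364/60 = 70.070561
  N ⇒ keep positive
  Longitude: degrees = first 3 digits = 59, minutes = 34.1483; 59 + 34.1483/60 = 59.569138
  E → positive
Point 4:
  φ: 84° + 41/60 + 13.6/3600 = 84 + 0.683333 + 0.003778 = 84.687111
  N → positive
  Lon: 11′ + 15″ = 11.25000′; 142 + 11.25000/60 = 142.187500
  W ⇒ negate
Point 5:
  Latitude: 48 + 13/60 + 34/3600 = 48.226111
  S → negative
  λ: 58° + 28/60 + 57/3600 = 58 + 0.466667 + 0.015833 = 58.482500
  E ⇒ keep positive

1. 49.31607, -29.26418
2. 44.10108, -117.30505
3. 70.07056, 59.56914
4. 84.68711, -142.18750
5. -48.22611, 58.48250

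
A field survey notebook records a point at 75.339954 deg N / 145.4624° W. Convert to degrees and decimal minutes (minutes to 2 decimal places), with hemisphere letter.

Latitude: 75° + 0.339954 × 60 = 75° 20.3972′
Longitude: fractional part 0.462400 → 27.7440 minutes

75° 20.40′ N, 145° 27.74′ W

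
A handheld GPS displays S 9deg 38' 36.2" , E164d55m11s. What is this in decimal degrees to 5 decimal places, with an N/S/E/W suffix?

9.64339° S, 164.91972° E

Latitude: 9° + 38/60 + 36.2/3600 = 9 + 0.633333 + 0.010056 = 9.643389
Lon: 55′ + 11″ = 55.18333′; 164 + 55.18333/60 = 164.919722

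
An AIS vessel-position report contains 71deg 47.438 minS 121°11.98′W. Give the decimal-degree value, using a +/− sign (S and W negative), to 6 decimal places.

Lat: 71 + 47.438/60 = 71.7906333
S → negative
λ: 121 + 11.98/60 = 121.1996667
W → negative

-71.790633, -121.199667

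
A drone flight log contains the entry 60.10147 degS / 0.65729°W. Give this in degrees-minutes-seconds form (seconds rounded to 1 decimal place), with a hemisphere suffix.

Lat: 0.101470 × 60 = 6.08820′ → 6′, remainder × 60 = 5.292″
λ: 0.657290 × 60 = 39.43740′ → 39′, remainder × 60 = 26.244″

60°06′5.3″ S, 0°39′26.2″ W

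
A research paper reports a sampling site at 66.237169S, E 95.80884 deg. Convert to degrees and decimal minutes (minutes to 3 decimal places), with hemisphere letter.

66° 14.230′ S, 95° 48.530′ E

Latitude: 66° + 0.237169 × 60 = 66° 14.23014′
Longitude: fractional part 0.808840 → 48.53040 minutes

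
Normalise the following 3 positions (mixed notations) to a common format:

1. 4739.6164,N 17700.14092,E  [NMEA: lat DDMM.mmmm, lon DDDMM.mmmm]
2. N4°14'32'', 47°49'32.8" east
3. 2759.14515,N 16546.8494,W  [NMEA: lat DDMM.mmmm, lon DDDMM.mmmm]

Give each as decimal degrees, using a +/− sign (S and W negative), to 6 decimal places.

1. 47.660273, 177.002349
2. 4.242222, 47.825778
3. 27.985753, -165.780823

Point 1:
  φ: split at 2 digits → 47° and 39.6164′; 47 + 39.6164/60 = 47.6602733
  N ⇒ keep positive
  λ: degrees = first 3 digits = 177, minutes = 0.14092; 177 + 0.14092/60 = 177.0023487
  E ⇒ keep positive
Point 2:
  Latitude: 14′ + 32″ = 14.53333′; 4 + 14.53333/60 = 4.2422222
  N → positive
  λ: 47° + 49/60 + 32.8/3600 = 47 + 0.816667 + 0.009111 = 47.8257778
  E ⇒ keep positive
Point 3:
  Latitude: degrees = first 2 digits = 27, minutes = 59.14515; 27 + 59.14515/60 = 27.9857525
  N → positive
  Longitude: degrees = first 3 digits = 165, minutes = 46.8494; 165 + 46.8494/60 = 165.7808233
  hemisphere W, so the sign is −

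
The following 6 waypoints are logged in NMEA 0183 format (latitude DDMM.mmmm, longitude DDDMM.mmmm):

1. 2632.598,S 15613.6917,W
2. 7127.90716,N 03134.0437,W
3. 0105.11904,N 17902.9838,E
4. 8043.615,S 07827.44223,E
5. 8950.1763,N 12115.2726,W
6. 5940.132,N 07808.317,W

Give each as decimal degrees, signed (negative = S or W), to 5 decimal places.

1. -26.54330, -156.22820
2. 71.46512, -31.56740
3. 1.08532, 179.04973
4. -80.72692, 78.45737
5. 89.83627, -121.25454
6. 59.66887, -78.13862

Point 1:
  Latitude: split at 2 digits → 26° and 32.598′; 26 + 32.598/60 = 26.543300
  S ⇒ negate
  Lon: degrees = first 3 digits = 156, minutes = 13.6917; 156 + 13.6917/60 = 156.228195
  W ⇒ negate
Point 2:
  Latitude: degrees = first 2 digits = 71, minutes = 27.90716; 71 + 27.90716/60 = 71.465119
  N ⇒ keep positive
  Longitude: split at 3 digits → 031° and 34.0437′; 31 + 34.0437/60 = 31.567395
  hemisphere W, so the sign is −
Point 3:
  Lat: degrees = first 2 digits = 1, minutes = 5.11904; 1 + 5.11904/60 = 1.085317
  N ⇒ keep positive
  Longitude: degrees = first 3 digits = 179, minutes = 2.9838; 179 + 2.9838/60 = 179.049730
  E ⇒ keep positive
Point 4:
  Latitude: split at 2 digits → 80° and 43.615′; 80 + 43.615/60 = 80.726917
  hemisphere S, so the sign is −
  Lon: degrees = first 3 digits = 78, minutes = 27.44223; 78 + 27.44223/60 = 78.457371
  E → positive
Point 5:
  φ: degrees = first 2 digits = 89, minutes = 50.1763; 89 + 50.1763/60 = 89.836272
  N → positive
  λ: split at 3 digits → 121° and 15.2726′; 121 + 15.2726/60 = 121.254543
  W ⇒ negate
Point 6:
  φ: degrees = first 2 digits = 59, minutes = 40.132; 59 + 40.132/60 = 59.668867
  N ⇒ keep positive
  Lon: split at 3 digits → 078° and 8.317′; 78 + 8.317/60 = 78.138617
  hemisphere W, so the sign is −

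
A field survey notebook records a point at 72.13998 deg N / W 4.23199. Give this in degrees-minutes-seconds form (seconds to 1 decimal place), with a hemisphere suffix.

72°08′23.9″ N, 4°13′55.2″ W

φ: 0.139980 × 60 = 8.39880′ → 8′, remainder × 60 = 23.928″
Longitude: 0.231990 × 60 = 13.91940′ → 13′, remainder × 60 = 55.164″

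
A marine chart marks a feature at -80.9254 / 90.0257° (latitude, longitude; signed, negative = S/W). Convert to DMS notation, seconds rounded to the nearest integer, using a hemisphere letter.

80°55′31″ S, 90°01′33″ E

Latitude is negative → S; |value| = 80.925400
Latitude: 0.925400° → 55.52400′; 0.52400 × 60 = 31.44″
Lon: 0.025700 × 60 = 1.54200′ → 1′, remainder × 60 = 32.52″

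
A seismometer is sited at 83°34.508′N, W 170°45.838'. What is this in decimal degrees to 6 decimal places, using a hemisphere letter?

83.575133° N, 170.763967° W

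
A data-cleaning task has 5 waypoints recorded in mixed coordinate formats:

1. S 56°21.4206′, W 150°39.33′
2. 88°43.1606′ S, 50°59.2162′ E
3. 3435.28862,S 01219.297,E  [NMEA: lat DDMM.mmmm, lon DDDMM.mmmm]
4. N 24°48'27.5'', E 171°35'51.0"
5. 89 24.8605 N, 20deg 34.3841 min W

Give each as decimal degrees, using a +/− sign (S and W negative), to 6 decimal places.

Point 1:
  Latitude: 21.4206′ = 0.357010°; total 56.3570100
  S → negative
  Longitude: 39.33′ = 0.655500°; total 150.6555000
  W → negative
Point 2:
  Latitude: 43.1606′ = 0.719343°; total 88.7193433
  S ⇒ negate
  Longitude: 50 + 59.2162/60 = 50.9869367
  E → positive
Point 3:
  Latitude: degrees = first 2 digits = 34, minutes = 35.28862; 34 + 35.28862/60 = 34.5881437
  hemisphere S, so the sign is −
  λ: degrees = first 3 digits = 12, minutes = 19.297; 12 + 19.297/60 = 12.3216167
  E → positive
Point 4:
  φ: 24° + 48/60 + 27.5/3600 = 24 + 0.800000 + 0.007639 = 24.8076389
  N → positive
  λ: 35′ + 51″ = 35.85000′; 171 + 35.85000/60 = 171.5975000
  E ⇒ keep positive
Point 5:
  Lat: 24.8605′ = 0.414342°; total 89.4143417
  N → positive
  Lon: 34.3841′ = 0.573068°; total 20.5730683
  hemisphere W, so the sign is −

1. -56.357010, -150.655500
2. -88.719343, 50.986937
3. -34.588144, 12.321617
4. 24.807639, 171.597500
5. 89.414342, -20.573068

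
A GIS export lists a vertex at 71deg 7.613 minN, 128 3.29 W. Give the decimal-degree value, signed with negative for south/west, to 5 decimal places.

φ: 7.613′ = 0.126883°; total 71.126883
N → positive
Lon: 128 + 3.29/60 = 128.054833
W → negative

71.12688, -128.05483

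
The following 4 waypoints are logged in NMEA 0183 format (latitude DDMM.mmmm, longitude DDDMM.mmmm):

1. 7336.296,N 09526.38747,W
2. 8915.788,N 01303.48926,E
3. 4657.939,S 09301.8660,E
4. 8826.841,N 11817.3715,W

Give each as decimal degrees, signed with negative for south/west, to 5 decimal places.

Point 1:
  φ: split at 2 digits → 73° and 36.296′; 73 + 36.296/60 = 73.604933
  N → positive
  Lon: split at 3 digits → 095° and 26.38747′; 95 + 26.38747/60 = 95.439791
  W ⇒ negate
Point 2:
  Latitude: degrees = first 2 digits = 89, minutes = 15.788; 89 + 15.788/60 = 89.263133
  N ⇒ keep positive
  λ: split at 3 digits → 013° and 3.48926′; 13 + 3.48926/60 = 13.058154
  E ⇒ keep positive
Point 3:
  Latitude: split at 2 digits → 46° and 57.939′; 46 + 57.939/60 = 46.965650
  S ⇒ negate
  Lon: degrees = first 3 digits = 93, minutes = 1.866; 93 + 1.866/60 = 93.031100
  E ⇒ keep positive
Point 4:
  Latitude: degrees = first 2 digits = 88, minutes = 26.841; 88 + 26.841/60 = 88.447350
  N ⇒ keep positive
  λ: split at 3 digits → 118° and 17.3715′; 118 + 17.3715/60 = 118.289525
  hemisphere W, so the sign is −

1. 73.60493, -95.43979
2. 89.26313, 13.05815
3. -46.96565, 93.03110
4. 88.44735, -118.28953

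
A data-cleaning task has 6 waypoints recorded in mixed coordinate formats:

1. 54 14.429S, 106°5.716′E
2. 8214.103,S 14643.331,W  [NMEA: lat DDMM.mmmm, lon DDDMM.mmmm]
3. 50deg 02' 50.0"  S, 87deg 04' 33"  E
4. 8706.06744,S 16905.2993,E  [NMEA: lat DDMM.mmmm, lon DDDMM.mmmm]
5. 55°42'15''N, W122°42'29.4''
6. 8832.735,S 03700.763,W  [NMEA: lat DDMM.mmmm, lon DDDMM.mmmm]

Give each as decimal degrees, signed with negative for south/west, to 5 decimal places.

1. -54.24048, 106.09527
2. -82.23505, -146.72218
3. -50.04722, 87.07583
4. -87.10112, 169.08832
5. 55.70417, -122.70817
6. -88.54558, -37.01272

Point 1:
  φ: 54 + 14.429/60 = 54.240483
  hemisphere S, so the sign is −
  λ: 5.716′ = 0.095267°; total 106.095267
  E ⇒ keep positive
Point 2:
  Lat: split at 2 digits → 82° and 14.103′; 82 + 14.103/60 = 82.235050
  S ⇒ negate
  Lon: split at 3 digits → 146° and 43.331′; 146 + 43.331/60 = 146.722183
  W ⇒ negate
Point 3:
  Lat: 50 + 2/60 + 50/3600 = 50.047222
  hemisphere S, so the sign is −
  Longitude: 87 + 4/60 + 33/3600 = 87.075833
  E → positive
Point 4:
  Latitude: degrees = first 2 digits = 87, minutes = 6.06744; 87 + 6.06744/60 = 87.101124
  S ⇒ negate
  λ: degrees = first 3 digits = 169, minutes = 5.2993; 169 + 5.2993/60 = 169.088322
  E ⇒ keep positive
Point 5:
  Lat: 55 + 42/60 + 15/3600 = 55.704167
  N ⇒ keep positive
  λ: 122° + 42/60 + 29.4/3600 = 122 + 0.700000 + 0.008167 = 122.708167
  W → negative
Point 6:
  φ: degrees = first 2 digits = 88, minutes = 32.735; 88 + 32.735/60 = 88.545583
  S ⇒ negate
  Longitude: split at 3 digits → 037° and 0.763′; 37 + 0.763/60 = 37.012717
  hemisphere W, so the sign is −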